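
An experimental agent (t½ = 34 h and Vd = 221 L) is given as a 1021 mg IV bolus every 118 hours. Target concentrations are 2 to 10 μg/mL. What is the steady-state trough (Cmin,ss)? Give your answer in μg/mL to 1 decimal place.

0.5 μg/mL

k = ln2/t½ = ln2/34 ≈ 0.020387 h⁻¹; fraction remaining f = e^(−kτ) = e^(−0.020387×118) ≈ 0.0902.
Single-dose peak C₀ = D/Vd = 1021/221 ≈ 4.620 μg/mL.
Steady-state trough Cmin,ss = C₀·f/(1−f) ≈ 4.620 × 0.0902/0.9098 ≈ 0.458 μg/mL.
Trough 0.5 μg/mL vs MEC 2 μg/mL: subtherapeutic.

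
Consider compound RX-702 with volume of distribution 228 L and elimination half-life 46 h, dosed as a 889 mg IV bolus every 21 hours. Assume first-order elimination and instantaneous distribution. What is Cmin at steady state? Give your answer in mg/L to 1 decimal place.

10.5 mg/L

Over one 21-h interval, 21/46 ≈ 0.45652 half-lives elapse, leaving f ≈ 0.7287 of each dose.
Each bolus raises the concentration by D/Vd = 889/228 ≈ 3.899 mg/L.
Steady-state trough Cmin,ss = C₀·f/(1−f) ≈ 3.899 × 0.7287/0.2713 ≈ 10.473 mg/L.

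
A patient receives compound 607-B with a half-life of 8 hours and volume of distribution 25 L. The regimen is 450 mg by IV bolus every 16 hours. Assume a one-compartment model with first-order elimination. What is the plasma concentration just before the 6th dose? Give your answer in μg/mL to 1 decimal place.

6.0 μg/mL

f = (1/2)^(τ/t½) = (1/2)^(16/8) ≈ 0.2500.
C₀ = D/Vd = 450/25 ≈ 18.000 μg/mL.
Before the 6th dose, 5 doses have been given. Superposition: Cmin = C₀·(f + f² + … + f^5).
≈ 18.000 × (0.2500 + 0.0625 + 0.0156 + 0.0039 + 0.0010) ≈ 18.000 × 0.3330 ≈ 5.994 μg/mL.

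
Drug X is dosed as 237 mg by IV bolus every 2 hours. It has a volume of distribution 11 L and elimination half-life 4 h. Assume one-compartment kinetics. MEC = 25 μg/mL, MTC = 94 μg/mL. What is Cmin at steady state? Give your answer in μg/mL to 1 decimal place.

k = ln2/t½ = ln2/4 ≈ 0.173287 h⁻¹; fraction remaining f = e^(−kτ) = e^(−0.173287×2) ≈ 0.7071.
At steady state, accumulation factor R = 1/(1 − e^(−kτ)) ≈ 3.4141.
Each bolus raises the concentration by D/Vd = 237/11 ≈ 21.545 μg/mL.
Cmax,ss = C₀/(1 − f) ≈ 21.545/0.2929 ≈ 73.558 μg/mL.
Steady-state trough Cmin,ss = Cmax,ss·f ≈ 73.558 × 0.7071 ≈ 52.013 μg/mL.
Trough 52.0 μg/mL vs MEC 25 μg/mL: adequate.

52.0 μg/mL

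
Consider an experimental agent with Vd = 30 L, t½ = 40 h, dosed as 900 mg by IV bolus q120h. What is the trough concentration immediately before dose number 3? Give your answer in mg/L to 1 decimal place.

f = (1/2)^(τ/t½) = (1/2)^(120/40) ≈ 0.1250.
C₀ = D/Vd = 900/30 ≈ 30.000 mg/L.
Before the 3rd dose, 2 doses have been given. Superposition: Cmin = C₀·(f + f²).
≈ 30.000 × (0.1250 + 0.0156) ≈ 30.000 × 0.1406 ≈ 4.218 mg/L.

4.2 mg/L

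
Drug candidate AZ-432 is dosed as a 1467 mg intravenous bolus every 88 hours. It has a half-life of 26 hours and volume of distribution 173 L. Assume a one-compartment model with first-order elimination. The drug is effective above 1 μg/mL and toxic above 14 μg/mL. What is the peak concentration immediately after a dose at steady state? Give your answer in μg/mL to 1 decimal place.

Over one 88-h interval, 88/26 ≈ 3.3846 half-lives elapse, leaving f ≈ 0.0957 of each dose.
At steady state, accumulation factor R = 1/(1 − e^(−kτ)) ≈ 1.1058.
Single-dose peak C₀ = D/Vd = 1467/173 ≈ 8.480 μg/mL.
Steady-state peak Cmax,ss = C₀·R ≈ 8.480 × 1.1058 ≈ 9.377 μg/mL.
Peak 9.4 μg/mL vs MTC 14 μg/mL: below toxic threshold.

9.4 μg/mL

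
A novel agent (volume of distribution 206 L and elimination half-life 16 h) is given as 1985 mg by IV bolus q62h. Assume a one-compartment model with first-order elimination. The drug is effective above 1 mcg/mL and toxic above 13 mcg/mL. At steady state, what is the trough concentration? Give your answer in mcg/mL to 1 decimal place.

τ/t½ = 62/16 ≈ 3.875, so fraction remaining f = (1/2)^(62/16) ≈ 0.0682.
Single-dose peak C₀ = D/Vd = 1985/206 ≈ 9.636 mcg/mL.
Steady-state trough Cmin,ss = C₀·f/(1−f) ≈ 9.636 × 0.0682/0.9318 ≈ 0.705 mcg/mL.
Trough 0.7 mcg/mL vs MEC 1 mcg/mL: subtherapeutic.

0.7 mcg/mL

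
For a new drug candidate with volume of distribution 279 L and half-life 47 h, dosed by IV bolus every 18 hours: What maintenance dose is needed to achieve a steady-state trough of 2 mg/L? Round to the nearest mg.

τ/t½ = 18/47 ≈ 0.38298, so f = (1/2)^(18/47) ≈ 0.766853.
Cmin,ss = (D/Vd)·f/(1−f), so D = Cmin,ss·Vd·(1−f)/f.
D = 2 × 279 × (1−f)/f ≈ 2 × 279 × 0.30403 ≈ 169.65 mg.

170 mg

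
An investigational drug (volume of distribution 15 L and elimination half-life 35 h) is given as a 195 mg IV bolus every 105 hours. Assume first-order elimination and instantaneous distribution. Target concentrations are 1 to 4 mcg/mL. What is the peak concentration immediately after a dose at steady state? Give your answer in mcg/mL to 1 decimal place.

14.9 mcg/mL

τ = 105 h = 3 half-lives, so f = (1/2)^3 = 0.125.
At steady state, R = 1/(1 − 0.125) = 8/7.
Single-dose peak C₀ = D/Vd = 195/15 = 13 mcg/mL.
Steady-state peak Cmax,ss = C₀·R = 13 × 8/7 ≈ 14.857 mcg/mL.
Peak 14.9 mcg/mL vs MTC 4 mcg/mL: exceeds toxic threshold.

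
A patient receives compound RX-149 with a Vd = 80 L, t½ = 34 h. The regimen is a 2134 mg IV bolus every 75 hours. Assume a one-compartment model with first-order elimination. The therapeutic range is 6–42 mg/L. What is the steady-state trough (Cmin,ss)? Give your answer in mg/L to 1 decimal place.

7.4 mg/L

Over one 75-h interval, 75/34 ≈ 2.2059 half-lives elapse, leaving f ≈ 0.2168 of each dose.
Single-dose peak C₀ = D/Vd = 2134/80 ≈ 26.675 mg/L.
Steady-state trough Cmin,ss = C₀·f/(1−f) ≈ 26.675 × 0.2168/0.7832 ≈ 7.384 mg/L.
Trough 7.4 mg/L vs MEC 6 mg/L: adequate.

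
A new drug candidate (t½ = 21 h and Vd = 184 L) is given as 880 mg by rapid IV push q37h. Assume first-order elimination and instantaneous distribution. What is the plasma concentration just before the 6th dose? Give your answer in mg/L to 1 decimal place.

f = (1/2)^(τ/t½) = (1/2)^(37/21) ≈ 0.2949.
C₀ = D/Vd = 880/184 ≈ 4.783 mg/L.
Before the 6th dose, 5 doses have been given. Superposition: Cmin = C₀·(f + f² + … + f^5).
≈ 4.783 × (0.2949 + 0.0870 + 0.0256 + 0.0076 + 0.0022) ≈ 4.783 × 0.4173 ≈ 1.996 mg/L.

2.0 mg/L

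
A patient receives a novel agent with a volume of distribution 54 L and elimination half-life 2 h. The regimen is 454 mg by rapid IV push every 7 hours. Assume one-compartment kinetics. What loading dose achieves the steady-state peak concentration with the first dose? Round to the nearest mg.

f = (1/2)^(7/2) ≈ 0.088388; accumulation ratio R = 1/(1−f) ≈ 1.09696.
Loading dose to hit Cmax,ss on first dose: D_load = D_maint·R ≈ 454 × 1.09696 ≈ 498.02 mg.

498 mg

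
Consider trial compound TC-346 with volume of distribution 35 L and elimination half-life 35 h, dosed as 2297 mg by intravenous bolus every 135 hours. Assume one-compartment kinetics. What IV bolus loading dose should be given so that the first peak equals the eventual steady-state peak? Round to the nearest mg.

f = (1/2)^(135/35) ≈ 0.069006; accumulation ratio R = 1/(1−f) ≈ 1.07412.
Loading dose to hit Cmax,ss on first dose: D_load = D_maint·R ≈ 2297 × 1.07412 ≈ 2467.25 mg.

2467 mg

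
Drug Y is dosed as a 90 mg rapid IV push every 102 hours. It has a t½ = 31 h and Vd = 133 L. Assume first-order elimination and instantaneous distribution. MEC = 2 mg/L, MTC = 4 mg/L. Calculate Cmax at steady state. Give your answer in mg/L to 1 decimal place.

τ/t½ = 102/31 ≈ 3.2903, so fraction remaining f = (1/2)^(102/31) ≈ 0.1022.
Accumulation ratio R = 1/(1 − f) ≈ 1/0.8978 ≈ 1.1138.
Single-dose peak C₀ = D/Vd = 90/133 ≈ 0.677 mg/L.
Cmax,ss = C₀/(1 − f) ≈ 0.677/0.8978 ≈ 0.754 mg/L.
Peak 0.8 mg/L vs MTC 4 mg/L: below toxic threshold.

0.8 mg/L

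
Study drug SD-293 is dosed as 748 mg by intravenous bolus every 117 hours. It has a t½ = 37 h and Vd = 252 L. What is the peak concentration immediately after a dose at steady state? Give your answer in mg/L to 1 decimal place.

3.3 mg/L

k = ln2/t½ = ln2/37 ≈ 0.018734 h⁻¹; fraction remaining f = e^(−kτ) = e^(−0.018734×117) ≈ 0.1117.
At steady state, accumulation factor R = 1/(1 − e^(−kτ)) ≈ 1.1257.
Each bolus raises the concentration by D/Vd = 748/252 ≈ 2.968 mg/L.
Cmax,ss = C₀/(1 − f) ≈ 2.968/0.8883 ≈ 3.341 mg/L.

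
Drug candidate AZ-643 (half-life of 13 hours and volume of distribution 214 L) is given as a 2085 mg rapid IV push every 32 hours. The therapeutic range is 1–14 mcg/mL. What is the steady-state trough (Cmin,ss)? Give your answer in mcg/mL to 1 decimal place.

k = ln2/t½ = ln2/13 ≈ 0.053319 h⁻¹; fraction remaining f = e^(−kτ) = e^(−0.053319×32) ≈ 0.1816.
At steady state, accumulation factor R = 1/(1 − e^(−kτ)) ≈ 1.2219.
Each bolus raises the concentration by D/Vd = 2085/214 ≈ 9.743 mcg/mL.
Cmax,ss = C₀/(1 − f) ≈ 9.743/0.8184 ≈ 11.905 mcg/mL.
One interval later, Cmin,ss = Cmax,ss·e^(−kτ) ≈ 11.905 × 0.1816 ≈ 2.162 mcg/mL.
Trough 2.2 mcg/mL vs MEC 1 mcg/mL: adequate.

2.2 mcg/mL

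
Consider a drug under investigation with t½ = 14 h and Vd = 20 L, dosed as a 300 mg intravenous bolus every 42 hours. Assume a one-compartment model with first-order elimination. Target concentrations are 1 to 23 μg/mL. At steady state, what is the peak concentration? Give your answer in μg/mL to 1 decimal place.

The dosing interval is 3 half-lives, so f = 2^(−3) = 0.125.
Accumulation ratio R = 1/(1 − f) = 1/0.875 = 8/7.
Single-dose peak C₀ = D/Vd = 300/20 = 15 μg/mL.
Steady-state peak Cmax,ss = C₀·R = 15 × 8/7 ≈ 17.143 μg/mL.
Peak 17.1 μg/mL vs MTC 23 μg/mL: below toxic threshold.

17.1 μg/mL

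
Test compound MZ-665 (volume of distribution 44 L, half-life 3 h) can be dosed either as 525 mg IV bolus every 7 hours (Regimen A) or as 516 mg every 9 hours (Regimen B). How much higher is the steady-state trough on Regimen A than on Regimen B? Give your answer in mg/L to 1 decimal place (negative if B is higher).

1.3 mg/L

Regimen A: f = (1/2)^(7/3) ≈ 0.1984; Cmin,ss = (525/44)·f/(1−f) ≈ 2.953 mg/L.
Regimen B: f = (1/2)^(9/3) ≈ 0.1250; Cmin,ss = (516/44)·f/(1−f) ≈ 1.675 mg/L.
Difference ≈ 2.953 − 1.675 ≈ 1.278 mg/L.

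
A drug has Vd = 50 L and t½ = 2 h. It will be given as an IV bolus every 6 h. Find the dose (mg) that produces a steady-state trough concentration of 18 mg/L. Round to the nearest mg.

6300 mg

τ/t½ = 6/2 ≈ 3, so f = (1/2)^(6/2) ≈ 0.125000.
Cmin,ss = (D/Vd)·f/(1−f), so D = Cmin,ss·Vd·(1−f)/f.
D = 18 × 50 × (1−f)/f ≈ 18 × 50 × 7.00000 ≈ 6300.00 mg.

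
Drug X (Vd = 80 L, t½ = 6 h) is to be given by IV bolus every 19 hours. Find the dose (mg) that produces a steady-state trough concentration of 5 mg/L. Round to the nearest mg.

τ/t½ = 19/6 ≈ 3.1667, so f = (1/2)^(19/6) ≈ 0.111362.
Cmin,ss = (D/Vd)·f/(1−f), so D = Cmin,ss·Vd·(1−f)/f.
D = 5 × 80 × (1−f)/f ≈ 5 × 80 × 7.97972 ≈ 3191.89 mg.

3192 mg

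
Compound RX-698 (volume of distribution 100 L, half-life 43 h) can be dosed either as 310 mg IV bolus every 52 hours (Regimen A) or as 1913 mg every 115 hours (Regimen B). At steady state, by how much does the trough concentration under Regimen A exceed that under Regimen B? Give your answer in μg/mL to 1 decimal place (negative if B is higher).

Regimen A: f = (1/2)^(52/43) ≈ 0.4325; Cmin,ss = (310/100)·f/(1−f) ≈ 2.363 μg/mL.
Regimen B: f = (1/2)^(115/43) ≈ 0.1566; Cmin,ss = (1913/100)·f/(1−f) ≈ 3.552 μg/mL.
Difference ≈ 2.363 − 3.552 ≈ -1.189 μg/mL.

-1.2 μg/mL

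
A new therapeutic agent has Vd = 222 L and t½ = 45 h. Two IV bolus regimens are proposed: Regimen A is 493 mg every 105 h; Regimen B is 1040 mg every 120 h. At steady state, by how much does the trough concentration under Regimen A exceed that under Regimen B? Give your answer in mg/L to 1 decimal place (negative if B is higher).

-0.3 mg/L

Regimen A: f = (1/2)^(105/45) ≈ 0.1984; Cmin,ss = (493/222)·f/(1−f) ≈ 0.550 mg/L.
Regimen B: f = (1/2)^(120/45) ≈ 0.1575; Cmin,ss = (1040/222)·f/(1−f) ≈ 0.876 mg/L.
Difference ≈ 0.550 − 0.876 ≈ -0.326 mg/L.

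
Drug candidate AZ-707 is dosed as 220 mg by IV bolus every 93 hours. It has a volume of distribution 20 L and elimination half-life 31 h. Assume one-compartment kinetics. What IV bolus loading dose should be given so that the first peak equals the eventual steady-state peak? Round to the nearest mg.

251 mg

f = (1/2)^(93/31) ≈ 0.125000; accumulation ratio R = 1/(1−f) ≈ 1.14286.
Loading dose to hit Cmax,ss on first dose: D_load = D_maint·R ≈ 220 × 1.14286 ≈ 251.43 mg.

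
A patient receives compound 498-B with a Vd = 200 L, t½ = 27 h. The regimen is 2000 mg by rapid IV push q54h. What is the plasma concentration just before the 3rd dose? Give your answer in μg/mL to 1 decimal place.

f = (1/2)^(τ/t½) = (1/2)^(54/27) ≈ 0.2500.
C₀ = D/Vd = 2000/200 ≈ 10.000 μg/mL.
Before the 3rd dose, 2 doses have been given. Superposition: Cmin = C₀·(f + f²).
≈ 10.000 × (0.2500 + 0.0625) ≈ 10.000 × 0.3125 ≈ 3.125 μg/mL.

3.1 μg/mL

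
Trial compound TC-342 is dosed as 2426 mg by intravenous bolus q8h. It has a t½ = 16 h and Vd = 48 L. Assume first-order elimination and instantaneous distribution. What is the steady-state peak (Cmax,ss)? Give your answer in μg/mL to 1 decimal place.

Over one 8-h interval, 8/16 ≈ 0.5 half-lives elapse, leaving f ≈ 0.7071 of each dose.
At steady state, accumulation factor R = 1/(1 − e^(−kτ)) ≈ 3.4141.
Single-dose peak C₀ = D/Vd = 2426/48 ≈ 50.542 μg/mL.
Steady-state peak Cmax,ss = C₀·R ≈ 50.542 × 3.4141 ≈ 172.555 μg/mL.

172.6 μg/mL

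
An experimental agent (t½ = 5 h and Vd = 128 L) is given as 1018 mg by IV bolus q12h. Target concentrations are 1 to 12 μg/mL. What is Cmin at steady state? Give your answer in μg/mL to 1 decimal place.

1.9 μg/mL

k = ln2/t½ = ln2/5 ≈ 0.138629 h⁻¹; fraction remaining f = e^(−kτ) = e^(−0.138629×12) ≈ 0.1895.
Single-dose peak C₀ = D/Vd = 1018/128 ≈ 7.953 μg/mL.
Steady-state trough Cmin,ss = C₀·f/(1−f) ≈ 7.953 × 0.1895/0.8105 ≈ 1.859 μg/mL.
Trough 1.9 μg/mL vs MEC 1 μg/mL: adequate.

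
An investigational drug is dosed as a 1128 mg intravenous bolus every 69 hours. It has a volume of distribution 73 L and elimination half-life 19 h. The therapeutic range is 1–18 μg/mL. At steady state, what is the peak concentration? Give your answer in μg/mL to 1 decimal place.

Over one 69-h interval, 69/19 ≈ 3.6316 half-lives elapse, leaving f ≈ 0.0807 of each dose.
At steady state, accumulation factor R = 1/(1 − e^(−kτ)) ≈ 1.0878.
Single-dose peak C₀ = D/Vd = 1128/73 ≈ 15.452 μg/mL.
Steady-state peak Cmax,ss = C₀·R ≈ 15.452 × 1.0878 ≈ 16.809 μg/mL.
Peak 16.8 μg/mL vs MTC 18 μg/mL: below toxic threshold.

16.8 μg/mL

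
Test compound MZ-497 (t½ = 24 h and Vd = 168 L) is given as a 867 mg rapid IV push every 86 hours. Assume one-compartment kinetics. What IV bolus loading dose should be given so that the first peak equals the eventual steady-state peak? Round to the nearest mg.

f = (1/2)^(86/24) ≈ 0.083427; accumulation ratio R = 1/(1−f) ≈ 1.09102.
Loading dose to hit Cmax,ss on first dose: D_load = D_maint·R ≈ 867 × 1.09102 ≈ 945.91 mg.

946 mg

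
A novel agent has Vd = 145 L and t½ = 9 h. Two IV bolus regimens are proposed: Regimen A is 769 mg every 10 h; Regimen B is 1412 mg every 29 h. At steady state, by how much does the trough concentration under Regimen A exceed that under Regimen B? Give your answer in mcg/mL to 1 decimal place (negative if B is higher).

3.4 mcg/mL

Regimen A: f = (1/2)^(10/9) ≈ 0.4629; Cmin,ss = (769/145)·f/(1−f) ≈ 4.571 mcg/mL.
Regimen B: f = (1/2)^(29/9) ≈ 0.1072; Cmin,ss = (1412/145)·f/(1−f) ≈ 1.169 mcg/mL.
Difference ≈ 4.571 − 1.169 ≈ 3.402 mcg/mL.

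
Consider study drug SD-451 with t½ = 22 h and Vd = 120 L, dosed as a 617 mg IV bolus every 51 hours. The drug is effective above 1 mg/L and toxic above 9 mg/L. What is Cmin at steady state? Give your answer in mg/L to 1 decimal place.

1.3 mg/L

Over one 51-h interval, 51/22 ≈ 2.3182 half-lives elapse, leaving f ≈ 0.2005 of each dose.
Accumulation ratio R = 1/(1 − f) ≈ 1/0.7995 ≈ 1.2508.
Single-dose peak C₀ = D/Vd = 617/120 ≈ 5.142 mg/L.
Cmax,ss = C₀/(1 − f) ≈ 5.142/0.7995 ≈ 6.432 mg/L.
One interval later, Cmin,ss = Cmax,ss·e^(−kτ) ≈ 6.432 × 0.2005 ≈ 1.290 mg/L.
Trough 1.3 mg/L vs MEC 1 mg/L: adequate.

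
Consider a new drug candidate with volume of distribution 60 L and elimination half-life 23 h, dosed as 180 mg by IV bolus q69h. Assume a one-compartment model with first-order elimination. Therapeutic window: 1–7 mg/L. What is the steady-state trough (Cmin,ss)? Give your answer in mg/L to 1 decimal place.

The dosing interval is 3 half-lives, so f = 2^(−3) = 0.125.
At steady state, R = 1/(1 − 0.125) = 8/7.
Single-dose peak C₀ = D/Vd = 180/60 = 3 mg/L.
Steady-state peak Cmax,ss = C₀·R = 3 × 8/7 ≈ 3.429 mg/L.
Steady-state trough Cmin,ss = Cmax,ss·f ≈ 3.429 × 0.125 ≈ 0.429 mg/L.
Trough 0.4 mg/L vs MEC 1 mg/L: subtherapeutic.

0.4 mg/L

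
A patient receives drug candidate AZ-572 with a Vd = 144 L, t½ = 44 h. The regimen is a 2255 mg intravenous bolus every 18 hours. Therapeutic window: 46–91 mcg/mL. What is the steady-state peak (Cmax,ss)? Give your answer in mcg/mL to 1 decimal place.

τ/t½ = 18/44 ≈ 0.40909, so fraction remaining f = (1/2)^(18/44) ≈ 0.7531.
Accumulation ratio R = 1/(1 − f) ≈ 1/0.2469 ≈ 4.0502.
Each bolus raises the concentration by D/Vd = 2255/144 ≈ 15.660 mcg/mL.
Steady-state peak Cmax,ss = C₀·R ≈ 15.660 × 4.0502 ≈ 63.426 mcg/mL.
Peak 63.4 mcg/mL vs MTC 91 mcg/mL: below toxic threshold.

63.4 mcg/mL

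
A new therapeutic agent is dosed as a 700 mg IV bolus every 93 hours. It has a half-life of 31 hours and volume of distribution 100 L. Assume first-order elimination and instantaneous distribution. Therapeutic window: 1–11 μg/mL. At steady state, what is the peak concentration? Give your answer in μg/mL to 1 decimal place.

τ = 93 h = 3 half-lives, so f = (1/2)^3 = 0.125.
At steady state, R = 1/(1 − 0.125) = 8/7.
Single-dose peak C₀ = D/Vd = 700/100 = 7 μg/mL.
Steady-state peak Cmax,ss = C₀·R = 7 × 8/7 ≈ 8.000 μg/mL.
Peak 8.0 μg/mL vs MTC 11 μg/mL: below toxic threshold.

8.0 μg/mL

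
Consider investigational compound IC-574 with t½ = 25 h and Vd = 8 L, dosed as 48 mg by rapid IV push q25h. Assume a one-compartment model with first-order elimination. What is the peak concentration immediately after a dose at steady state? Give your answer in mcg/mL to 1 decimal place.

12.0 mcg/mL

τ = 25 h = 1 half-life, so f = (1/2)^1 = 0.5.
Accumulation ratio R = 1/(1 − f) = 1/0.5 = 2/1.
Single-dose peak C₀ = D/Vd = 48/8 = 6 mcg/mL.
Steady-state peak Cmax,ss = C₀·R = 6 × 2/1 ≈ 12.000 mcg/mL.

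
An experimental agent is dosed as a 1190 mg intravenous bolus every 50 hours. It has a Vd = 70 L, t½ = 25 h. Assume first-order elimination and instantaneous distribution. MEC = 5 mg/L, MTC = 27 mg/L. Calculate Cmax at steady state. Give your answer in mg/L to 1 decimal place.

22.7 mg/L

τ = 50 h = 2 half-lives, so f = (1/2)^2 = 0.25.
Accumulation ratio R = 1/(1 − f) = 1/0.75 = 4/3.
Single-dose peak C₀ = D/Vd = 1190/70 = 17 mg/L.
Steady-state peak Cmax,ss = C₀·R = 17 × 4/3 ≈ 22.667 mg/L.
Peak 22.7 mg/L vs MTC 27 mg/L: below toxic threshold.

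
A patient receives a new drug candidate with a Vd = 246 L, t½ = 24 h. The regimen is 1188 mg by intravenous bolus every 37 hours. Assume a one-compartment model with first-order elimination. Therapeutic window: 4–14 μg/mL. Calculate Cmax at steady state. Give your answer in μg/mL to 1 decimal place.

7.4 μg/mL

Over one 37-h interval, 37/24 ≈ 1.5417 half-lives elapse, leaving f ≈ 0.3435 of each dose.
Accumulation ratio R = 1/(1 − f) ≈ 1/0.6565 ≈ 1.5232.
Single-dose peak C₀ = D/Vd = 1188/246 ≈ 4.829 μg/mL.
Steady-state peak Cmax,ss = C₀·R ≈ 4.829 × 1.5232 ≈ 7.356 μg/mL.
Peak 7.4 μg/mL vs MTC 14 μg/mL: below toxic threshold.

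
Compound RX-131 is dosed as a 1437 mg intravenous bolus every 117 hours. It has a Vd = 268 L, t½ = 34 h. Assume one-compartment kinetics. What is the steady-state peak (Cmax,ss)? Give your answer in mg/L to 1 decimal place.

k = ln2/t½ = ln2/34 ≈ 0.020387 h⁻¹; fraction remaining f = e^(−kτ) = e^(−0.020387×117) ≈ 0.0921.
At steady state, accumulation factor R = 1/(1 − e^(−kτ)) ≈ 1.1014.
Each bolus raises the concentration by D/Vd = 1437/268 ≈ 5.362 mg/L.
Cmax,ss = C₀/(1 − f) ≈ 5.362/0.9079 ≈ 5.906 mg/L.

5.9 mg/L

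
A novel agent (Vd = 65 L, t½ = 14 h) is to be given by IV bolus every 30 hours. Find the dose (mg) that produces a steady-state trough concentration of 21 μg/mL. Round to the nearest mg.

τ/t½ = 30/14 ≈ 2.1429, so f = (1/2)^(30/14) ≈ 0.226431.
Cmin,ss = (D/Vd)·f/(1−f), so D = Cmin,ss·Vd·(1−f)/f.
D = 21 × 65 × (1−f)/f ≈ 21 × 65 × 3.41636 ≈ 4663.33 mg.

4663 mg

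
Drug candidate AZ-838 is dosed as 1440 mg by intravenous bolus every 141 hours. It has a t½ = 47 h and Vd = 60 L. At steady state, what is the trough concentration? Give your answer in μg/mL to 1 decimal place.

3.4 μg/mL

τ = 141 h = 3 half-lives, so f = (1/2)^3 = 0.125.
Accumulation ratio R = 1/(1 − f) = 1/0.875 = 8/7.
Single-dose peak C₀ = D/Vd = 1440/60 = 24 μg/mL.
Steady-state peak Cmax,ss = C₀·R = 24 × 8/7 ≈ 27.429 μg/mL.
Steady-state trough Cmin,ss = Cmax,ss·f ≈ 27.429 × 0.125 ≈ 3.429 μg/mL.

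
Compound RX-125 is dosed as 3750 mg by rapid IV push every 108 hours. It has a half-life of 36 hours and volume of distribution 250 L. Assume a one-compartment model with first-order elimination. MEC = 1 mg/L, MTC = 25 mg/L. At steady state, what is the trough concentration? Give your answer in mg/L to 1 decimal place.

The dosing interval is 3 half-lives, so f = 2^(−3) = 0.125.
Accumulation ratio R = 1/(1 − f) = 1/0.875 = 8/7.
Single-dose peak C₀ = D/Vd = 3750/250 = 15 mg/L.
Steady-state peak Cmax,ss = C₀·R = 15 × 8/7 ≈ 17.143 mg/L.
Steady-state trough Cmin,ss = Cmax,ss·f ≈ 17.143 × 0.125 ≈ 2.143 mg/L.
Trough 2.1 mg/L vs MEC 1 mg/L: adequate.

2.1 mg/L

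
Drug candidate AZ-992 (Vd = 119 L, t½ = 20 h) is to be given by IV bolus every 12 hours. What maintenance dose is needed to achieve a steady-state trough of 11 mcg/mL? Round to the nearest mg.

675 mg

τ/t½ = 12/20 ≈ 0.6, so f = (1/2)^(12/20) ≈ 0.659754.
Cmin,ss = (D/Vd)·f/(1−f), so D = Cmin,ss·Vd·(1−f)/f.
D = 11 × 119 × (1−f)/f ≈ 11 × 119 × 0.51572 ≈ 675.08 mg.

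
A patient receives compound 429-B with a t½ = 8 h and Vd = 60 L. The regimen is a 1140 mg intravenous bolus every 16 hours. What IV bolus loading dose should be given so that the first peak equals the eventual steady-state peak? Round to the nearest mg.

1520 mg

f = (1/2)^(16/8) ≈ 0.250000; accumulation ratio R = 1/(1−f) ≈ 1.33333.
Loading dose to hit Cmax,ss on first dose: D_load = D_maint·R ≈ 1140 × 1.33333 ≈ 1520.00 mg.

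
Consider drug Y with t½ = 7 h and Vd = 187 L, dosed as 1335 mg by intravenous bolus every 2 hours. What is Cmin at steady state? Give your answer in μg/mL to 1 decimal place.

32.6 μg/mL

k = ln2/t½ = ln2/7 ≈ 0.099021 h⁻¹; fraction remaining f = e^(−kτ) = e^(−0.099021×2) ≈ 0.8203.
Accumulation ratio R = 1/(1 − f) ≈ 1/0.1797 ≈ 5.5648.
Each bolus raises the concentration by D/Vd = 1335/187 ≈ 7.139 μg/mL.
Cmax,ss = C₀/(1 − f) ≈ 7.139/0.1797 ≈ 39.727 μg/mL.
One interval later, Cmin,ss = Cmax,ss·e^(−kτ) ≈ 39.727 × 0.8203 ≈ 32.588 μg/mL.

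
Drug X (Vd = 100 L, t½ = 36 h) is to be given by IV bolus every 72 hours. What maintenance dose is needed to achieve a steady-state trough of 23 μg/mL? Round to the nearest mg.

6900 mg

τ/t½ = 72/36 ≈ 2, so f = (1/2)^(72/36) ≈ 0.250000.
Cmin,ss = (D/Vd)·f/(1−f), so D = Cmin,ss·Vd·(1−f)/f.
D = 23 × 100 × (1−f)/f ≈ 23 × 100 × 3.00000 ≈ 6900.00 mg.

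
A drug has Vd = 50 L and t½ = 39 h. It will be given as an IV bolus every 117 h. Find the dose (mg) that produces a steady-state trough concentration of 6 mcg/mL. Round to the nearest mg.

τ/t½ = 117/39 ≈ 3, so f = (1/2)^(117/39) ≈ 0.125000.
Cmin,ss = (D/Vd)·f/(1−f), so D = Cmin,ss·Vd·(1−f)/f.
D = 6 × 50 × (1−f)/f ≈ 6 × 50 × 7.00000 ≈ 2100.00 mg.

2100 mg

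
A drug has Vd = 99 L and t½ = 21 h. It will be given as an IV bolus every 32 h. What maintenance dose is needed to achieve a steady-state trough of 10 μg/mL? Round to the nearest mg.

1857 mg

τ/t½ = 32/21 ≈ 1.5238, so f = (1/2)^(32/21) ≈ 0.347766.
Cmin,ss = (D/Vd)·f/(1−f), so D = Cmin,ss·Vd·(1−f)/f.
D = 10 × 99 × (1−f)/f ≈ 10 × 99 × 1.87550 ≈ 1856.74 mg.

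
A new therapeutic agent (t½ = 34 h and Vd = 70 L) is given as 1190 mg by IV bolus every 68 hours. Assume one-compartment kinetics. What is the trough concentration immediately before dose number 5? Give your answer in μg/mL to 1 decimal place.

f = (1/2)^(τ/t½) = (1/2)^(68/34) ≈ 0.2500.
C₀ = D/Vd = 1190/70 ≈ 17.000 μg/mL.
Before the 5th dose, 4 doses have been given. Superposition: Cmin = C₀·(f + f² + … + f^4).
≈ 17.000 × (0.2500 + 0.0625 + 0.0156 + 0.0039) ≈ 17.000 × 0.3320 ≈ 5.644 μg/mL.

5.6 μg/mL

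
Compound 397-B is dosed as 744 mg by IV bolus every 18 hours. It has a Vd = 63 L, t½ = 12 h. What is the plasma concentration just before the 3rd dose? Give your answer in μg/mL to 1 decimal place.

5.7 μg/mL

f = (1/2)^(τ/t½) = (1/2)^(18/12) ≈ 0.3536.
C₀ = D/Vd = 744/63 ≈ 11.810 μg/mL.
Before the 3rd dose, 2 doses have been given. Superposition: Cmin = C₀·(f + f²).
≈ 11.810 × (0.3536 + 0.1250) ≈ 11.810 × 0.4786 ≈ 5.652 μg/mL.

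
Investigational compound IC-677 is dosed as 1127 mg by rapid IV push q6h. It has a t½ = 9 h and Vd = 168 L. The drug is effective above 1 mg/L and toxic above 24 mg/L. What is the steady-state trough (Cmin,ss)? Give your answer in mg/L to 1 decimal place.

Over one 6-h interval, 6/9 ≈ 0.66667 half-lives elapse, leaving f ≈ 0.6300 of each dose.
At steady state, accumulation factor R = 1/(1 − e^(−kτ)) ≈ 2.7027.
Each bolus raises the concentration by D/Vd = 1127/168 ≈ 6.708 mg/L.
Cmax,ss = C₀/(1 − f) ≈ 6.708/0.3700 ≈ 18.130 mg/L.
One interval later, Cmin,ss = Cmax,ss·e^(−kτ) ≈ 18.130 × 0.6300 ≈ 11.422 mg/L.
Trough 11.4 mg/L vs MEC 1 mg/L: adequate.

11.4 mg/L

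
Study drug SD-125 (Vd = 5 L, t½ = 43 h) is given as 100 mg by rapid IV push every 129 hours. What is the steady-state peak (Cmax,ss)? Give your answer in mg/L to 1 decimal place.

The dosing interval is 3 half-lives, so f = 2^(−3) = 0.125.
At steady state, R = 1/(1 − 0.125) = 8/7.
Single-dose peak C₀ = D/Vd = 100/5 = 20 mg/L.
Steady-state peak Cmax,ss = C₀·R = 20 × 8/7 ≈ 22.857 mg/L.

22.9 mg/L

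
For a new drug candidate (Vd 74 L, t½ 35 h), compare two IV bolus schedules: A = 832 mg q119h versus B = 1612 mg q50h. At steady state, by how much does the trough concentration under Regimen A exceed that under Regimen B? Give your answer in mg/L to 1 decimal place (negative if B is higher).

Regimen A: f = (1/2)^(119/35) ≈ 0.0947; Cmin,ss = (832/74)·f/(1−f) ≈ 1.176 mg/L.
Regimen B: f = (1/2)^(50/35) ≈ 0.3715; Cmin,ss = (1612/74)·f/(1−f) ≈ 12.876 mg/L.
Difference ≈ 1.176 − 12.876 ≈ -11.700 mg/L.

-11.7 mg/L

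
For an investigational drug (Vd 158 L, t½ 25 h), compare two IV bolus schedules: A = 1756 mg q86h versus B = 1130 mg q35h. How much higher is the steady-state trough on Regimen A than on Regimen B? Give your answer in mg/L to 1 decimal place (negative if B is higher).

Regimen A: f = (1/2)^(86/25) ≈ 0.0921; Cmin,ss = (1756/158)·f/(1−f) ≈ 1.127 mg/L.
Regimen B: f = (1/2)^(35/25) ≈ 0.3789; Cmin,ss = (1130/158)·f/(1−f) ≈ 4.363 mg/L.
Difference ≈ 1.127 − 4.363 ≈ -3.236 mg/L.

-3.2 mg/L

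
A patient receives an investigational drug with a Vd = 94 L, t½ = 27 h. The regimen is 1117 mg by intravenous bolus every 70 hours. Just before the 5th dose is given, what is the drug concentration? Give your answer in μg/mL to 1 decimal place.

2.4 μg/mL

f = (1/2)^(τ/t½) = (1/2)^(70/27) ≈ 0.1658.
C₀ = D/Vd = 1117/94 ≈ 11.883 μg/mL.
Before the 5th dose, 4 doses have been given. Superposition: Cmin = C₀·(f + f² + … + f^4).
≈ 11.883 × (0.1658 + 0.0275 + 0.0046 + 0.0008) ≈ 11.883 × 0.1987 ≈ 2.361 μg/mL.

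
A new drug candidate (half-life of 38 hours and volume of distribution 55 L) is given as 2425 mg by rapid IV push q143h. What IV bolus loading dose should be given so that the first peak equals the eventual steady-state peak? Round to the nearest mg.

f = (1/2)^(143/38) ≈ 0.073651; accumulation ratio R = 1/(1−f) ≈ 1.07951.
Loading dose to hit Cmax,ss on first dose: D_load = D_maint·R ≈ 2425 × 1.07951 ≈ 2617.81 mg.

2618 mg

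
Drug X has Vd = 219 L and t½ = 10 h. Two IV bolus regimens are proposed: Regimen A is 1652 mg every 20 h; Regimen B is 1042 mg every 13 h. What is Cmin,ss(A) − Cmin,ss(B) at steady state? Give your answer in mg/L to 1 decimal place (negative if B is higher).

-0.7 mg/L

Regimen A: f = (1/2)^(20/10) ≈ 0.2500; Cmin,ss = (1652/219)·f/(1−f) ≈ 2.514 mg/L.
Regimen B: f = (1/2)^(13/10) ≈ 0.4061; Cmin,ss = (1042/219)·f/(1−f) ≈ 3.253 mg/L.
Difference ≈ 2.514 − 3.253 ≈ -0.739 mg/L.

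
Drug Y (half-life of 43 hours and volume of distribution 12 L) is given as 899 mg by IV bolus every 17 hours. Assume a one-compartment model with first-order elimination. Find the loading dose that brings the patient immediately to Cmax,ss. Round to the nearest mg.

3751 mg

f = (1/2)^(17/43) ≈ 0.760306; accumulation ratio R = 1/(1−f) ≈ 4.17199.
Loading dose to hit Cmax,ss on first dose: D_load = D_maint·R ≈ 899 × 4.17199 ≈ 3750.62 mg.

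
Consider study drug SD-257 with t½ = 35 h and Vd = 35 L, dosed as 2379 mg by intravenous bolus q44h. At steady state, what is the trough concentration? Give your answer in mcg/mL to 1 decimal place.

48.9 mcg/mL

k = ln2/t½ = ln2/35 ≈ 0.019804 h⁻¹; fraction remaining f = e^(−kτ) = e^(−0.019804×44) ≈ 0.4184.
At steady state, accumulation factor R = 1/(1 − e^(−kτ)) ≈ 1.7194.
Single-dose peak C₀ = D/Vd = 2379/35 ≈ 67.971 mcg/mL.
Steady-state peak Cmax,ss = C₀·R ≈ 67.971 × 1.7194 ≈ 116.869 mcg/mL.
One interval later, Cmin,ss = Cmax,ss·e^(−kτ) ≈ 116.869 × 0.4184 ≈ 48.898 mcg/mL.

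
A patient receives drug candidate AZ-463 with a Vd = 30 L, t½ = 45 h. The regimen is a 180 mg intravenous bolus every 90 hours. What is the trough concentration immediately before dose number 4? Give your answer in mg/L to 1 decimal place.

f = (1/2)^(τ/t½) = (1/2)^(90/45) ≈ 0.2500.
C₀ = D/Vd = 180/30 ≈ 6.000 mg/L.
Before the 4th dose, 3 doses have been given. Superposition: Cmin = C₀·(f + f² + … + f^3).
≈ 6.000 × (0.2500 + 0.0625 + 0.0156) ≈ 6.000 × 0.3281 ≈ 1.969 mg/L.

2.0 mg/L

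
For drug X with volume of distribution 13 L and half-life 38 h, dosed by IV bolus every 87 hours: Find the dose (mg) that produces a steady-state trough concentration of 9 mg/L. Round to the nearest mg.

τ/t½ = 87/38 ≈ 2.2895, so f = (1/2)^(87/38) ≈ 0.204550.
Cmin,ss = (D/Vd)·f/(1−f), so D = Cmin,ss·Vd·(1−f)/f.
D = 9 × 13 × (1−f)/f ≈ 9 × 13 × 3.88878 ≈ 454.99 mg.

455 mg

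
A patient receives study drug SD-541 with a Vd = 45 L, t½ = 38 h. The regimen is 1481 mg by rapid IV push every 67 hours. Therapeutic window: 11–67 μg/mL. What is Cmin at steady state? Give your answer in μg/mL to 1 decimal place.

13.7 μg/mL

k = ln2/t½ = ln2/38 ≈ 0.018241 h⁻¹; fraction remaining f = e^(−kτ) = e^(−0.018241×67) ≈ 0.2946.
At steady state, accumulation factor R = 1/(1 − e^(−kτ)) ≈ 1.4176.
Each bolus raises the concentration by D/Vd = 1481/45 ≈ 32.911 μg/mL.
Steady-state peak Cmax,ss = C₀·R ≈ 32.911 × 1.4176 ≈ 46.655 μg/mL.
Steady-state trough Cmin,ss = Cmax,ss·f ≈ 46.655 × 0.2946 ≈ 13.745 μg/mL.
Trough 13.7 μg/mL vs MEC 11 μg/mL: adequate.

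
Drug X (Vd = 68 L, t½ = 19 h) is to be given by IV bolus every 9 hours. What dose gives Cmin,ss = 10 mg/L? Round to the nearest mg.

264 mg

τ/t½ = 9/19 ≈ 0.47368, so f = (1/2)^(9/19) ≈ 0.720123.
Cmin,ss = (D/Vd)·f/(1−f), so D = Cmin,ss·Vd·(1−f)/f.
D = 10 × 68 × (1−f)/f ≈ 10 × 68 × 0.38865 ≈ 264.28 mg.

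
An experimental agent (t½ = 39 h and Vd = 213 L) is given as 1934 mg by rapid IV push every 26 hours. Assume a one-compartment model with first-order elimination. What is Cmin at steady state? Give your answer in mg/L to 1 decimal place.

15.5 mg/L

k = ln2/t½ = ln2/39 ≈ 0.017773 h⁻¹; fraction remaining f = e^(−kτ) = e^(−0.017773×26) ≈ 0.6300.
At steady state, accumulation factor R = 1/(1 − e^(−kτ)) ≈ 2.7027.
Each bolus raises the concentration by D/Vd = 1934/213 ≈ 9.080 mg/L.
Cmax,ss = C₀/(1 − f) ≈ 9.080/0.3700 ≈ 24.541 mg/L.
One interval later, Cmin,ss = Cmax,ss·e^(−kτ) ≈ 24.541 × 0.6300 ≈ 15.461 mg/L.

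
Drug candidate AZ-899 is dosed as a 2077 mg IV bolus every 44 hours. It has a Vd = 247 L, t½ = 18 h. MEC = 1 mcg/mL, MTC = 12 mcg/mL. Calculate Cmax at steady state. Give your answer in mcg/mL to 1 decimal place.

10.3 mcg/mL

τ/t½ = 44/18 ≈ 2.4444, so fraction remaining f = (1/2)^(44/18) ≈ 0.1837.
Accumulation ratio R = 1/(1 − f) ≈ 1/0.8163 ≈ 1.2250.
Each bolus raises the concentration by D/Vd = 2077/247 ≈ 8.409 mcg/mL.
Cmax,ss = C₀/(1 − f) ≈ 8.409/0.8163 ≈ 10.301 mcg/mL.
Peak 10.3 mcg/mL vs MTC 12 mcg/mL: below toxic threshold.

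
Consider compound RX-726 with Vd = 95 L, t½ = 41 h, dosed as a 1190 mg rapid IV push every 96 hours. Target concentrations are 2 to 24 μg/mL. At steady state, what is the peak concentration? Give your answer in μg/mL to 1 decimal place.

Over one 96-h interval, 96/41 ≈ 2.3415 half-lives elapse, leaving f ≈ 0.1973 of each dose.
Accumulation ratio R = 1/(1 − f) ≈ 1/0.8027 ≈ 1.2458.
Single-dose peak C₀ = D/Vd = 1190/95 ≈ 12.526 μg/mL.
Steady-state peak Cmax,ss = C₀·R ≈ 12.526 × 1.2458 ≈ 15.605 μg/mL.
Peak 15.6 μg/mL vs MTC 24 μg/mL: below toxic threshold.

15.6 μg/mL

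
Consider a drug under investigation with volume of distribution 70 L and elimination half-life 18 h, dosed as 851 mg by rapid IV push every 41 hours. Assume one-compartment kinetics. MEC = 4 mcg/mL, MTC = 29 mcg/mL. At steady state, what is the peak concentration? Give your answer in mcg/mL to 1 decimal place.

Over one 41-h interval, 41/18 ≈ 2.2778 half-lives elapse, leaving f ≈ 0.2062 of each dose.
Accumulation ratio R = 1/(1 − f) ≈ 1/0.7938 ≈ 1.2598.
Single-dose peak C₀ = D/Vd = 851/70 ≈ 12.157 mcg/mL.
Cmax,ss = C₀/(1 − f) ≈ 12.157/0.7938 ≈ 15.315 mcg/mL.
Peak 15.3 mcg/mL vs MTC 29 mcg/mL: below toxic threshold.

15.3 mcg/mL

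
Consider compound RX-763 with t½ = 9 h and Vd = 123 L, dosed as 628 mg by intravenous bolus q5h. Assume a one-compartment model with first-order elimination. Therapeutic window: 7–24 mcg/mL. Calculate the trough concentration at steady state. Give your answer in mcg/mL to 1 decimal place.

τ/t½ = 5/9 ≈ 0.55556, so fraction remaining f = (1/2)^(5/9) ≈ 0.6804.
Each bolus raises the concentration by D/Vd = 628/123 ≈ 5.106 mcg/mL.
Steady-state trough Cmin,ss = C₀·f/(1−f) ≈ 5.106 × 0.6804/0.3196 ≈ 10.870 mcg/mL.
Trough 10.9 mcg/mL vs MEC 7 mcg/mL: adequate.

10.9 mcg/mL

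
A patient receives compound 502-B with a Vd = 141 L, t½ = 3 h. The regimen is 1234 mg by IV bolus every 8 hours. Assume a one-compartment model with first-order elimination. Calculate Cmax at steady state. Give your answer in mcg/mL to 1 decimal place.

10.4 mcg/mL

k = ln2/t½ = ln2/3 ≈ 0.231049 h⁻¹; fraction remaining f = e^(−kτ) = e^(−0.231049×8) ≈ 0.1575.
At steady state, accumulation factor R = 1/(1 − e^(−kτ)) ≈ 1.1869.
Each bolus raises the concentration by D/Vd = 1234/141 ≈ 8.752 mcg/mL.
Steady-state peak Cmax,ss = C₀·R ≈ 8.752 × 1.1869 ≈ 10.388 mcg/mL.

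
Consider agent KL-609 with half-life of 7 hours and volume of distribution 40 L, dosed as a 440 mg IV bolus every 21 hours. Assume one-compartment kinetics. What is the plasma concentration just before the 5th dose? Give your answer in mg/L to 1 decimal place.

1.6 mg/L

f = (1/2)^(τ/t½) = (1/2)^(21/7) ≈ 0.1250.
C₀ = D/Vd = 440/40 ≈ 11.000 mg/L.
Before the 5th dose, 4 doses have been given. Superposition: Cmin = C₀·(f + f² + … + f^4).
≈ 11.000 × (0.1250 + 0.0156 + 0.0020 + 0.0002) ≈ 11.000 × 0.1428 ≈ 1.571 mg/L.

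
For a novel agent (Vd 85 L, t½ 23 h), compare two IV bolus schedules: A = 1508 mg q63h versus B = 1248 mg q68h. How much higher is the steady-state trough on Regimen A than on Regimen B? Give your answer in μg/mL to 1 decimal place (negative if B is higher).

Regimen A: f = (1/2)^(63/23) ≈ 0.1498; Cmin,ss = (1508/85)·f/(1−f) ≈ 3.126 μg/mL.
Regimen B: f = (1/2)^(68/23) ≈ 0.1288; Cmin,ss = (1248/85)·f/(1−f) ≈ 2.171 μg/mL.
Difference ≈ 3.126 − 2.171 ≈ 0.955 μg/mL.

1.0 μg/mL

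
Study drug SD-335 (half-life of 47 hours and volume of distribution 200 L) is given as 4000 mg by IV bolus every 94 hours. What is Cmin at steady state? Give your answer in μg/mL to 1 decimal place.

6.7 μg/mL

τ = 94 h = 2 half-lives, so f = (1/2)^2 = 0.25.
At steady state, R = 1/(1 − 0.25) = 4/3.
Single-dose peak C₀ = D/Vd = 4000/200 = 20 μg/mL.
Steady-state peak Cmax,ss = C₀·R = 20 × 4/3 ≈ 26.667 μg/mL.
Steady-state trough Cmin,ss = Cmax,ss·f ≈ 26.667 × 0.25 ≈ 6.667 μg/mL.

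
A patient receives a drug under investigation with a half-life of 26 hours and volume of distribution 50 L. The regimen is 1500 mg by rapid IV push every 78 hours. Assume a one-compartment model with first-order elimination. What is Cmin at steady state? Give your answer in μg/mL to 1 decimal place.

4.3 μg/mL

τ = 78 h = 3 half-lives, so f = (1/2)^3 = 0.125.
Accumulation ratio R = 1/(1 − f) = 1/0.875 = 8/7.
Single-dose peak C₀ = D/Vd = 1500/50 = 30 μg/mL.
Steady-state peak Cmax,ss = C₀·R = 30 × 8/7 ≈ 34.286 μg/mL.
Steady-state trough Cmin,ss = Cmax,ss·f ≈ 34.286 × 0.125 ≈ 4.286 μg/mL.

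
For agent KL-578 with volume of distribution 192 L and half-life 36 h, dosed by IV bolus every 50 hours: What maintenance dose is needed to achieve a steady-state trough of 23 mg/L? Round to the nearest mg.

7148 mg

τ/t½ = 50/36 ≈ 1.3889, so f = (1/2)^(50/36) ≈ 0.381859.
Cmin,ss = (D/Vd)·f/(1−f), so D = Cmin,ss·Vd·(1−f)/f.
D = 23 × 192 × (1−f)/f ≈ 23 × 192 × 1.61877 ≈ 7148.49 mg.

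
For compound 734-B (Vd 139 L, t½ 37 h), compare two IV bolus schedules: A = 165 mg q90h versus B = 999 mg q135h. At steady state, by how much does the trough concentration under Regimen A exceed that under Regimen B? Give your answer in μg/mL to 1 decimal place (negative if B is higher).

Regimen A: f = (1/2)^(90/37) ≈ 0.1853; Cmin,ss = (165/139)·f/(1−f) ≈ 0.270 μg/mL.
Regimen B: f = (1/2)^(135/37) ≈ 0.0797; Cmin,ss = (999/139)·f/(1−f) ≈ 0.622 μg/mL.
Difference ≈ 0.270 − 0.622 ≈ -0.352 μg/mL.

-0.4 μg/mL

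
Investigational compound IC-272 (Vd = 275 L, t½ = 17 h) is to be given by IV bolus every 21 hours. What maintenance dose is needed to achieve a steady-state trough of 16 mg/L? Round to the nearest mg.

5959 mg

τ/t½ = 21/17 ≈ 1.2353, so f = (1/2)^(21/17) ≈ 0.424756.
Cmin,ss = (D/Vd)·f/(1−f), so D = Cmin,ss·Vd·(1−f)/f.
D = 16 × 275 × (1−f)/f ≈ 16 × 275 × 1.35429 ≈ 5958.88 mg.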